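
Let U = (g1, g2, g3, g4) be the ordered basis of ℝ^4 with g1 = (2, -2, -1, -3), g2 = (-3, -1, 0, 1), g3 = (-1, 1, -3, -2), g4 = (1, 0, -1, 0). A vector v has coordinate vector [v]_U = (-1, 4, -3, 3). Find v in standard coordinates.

By definition v = -g1 + 4g2 - 3g3 + 3g4.
Summing componentwise gives (-8, -5, 7, 13).

(-8, -5, 7, 13)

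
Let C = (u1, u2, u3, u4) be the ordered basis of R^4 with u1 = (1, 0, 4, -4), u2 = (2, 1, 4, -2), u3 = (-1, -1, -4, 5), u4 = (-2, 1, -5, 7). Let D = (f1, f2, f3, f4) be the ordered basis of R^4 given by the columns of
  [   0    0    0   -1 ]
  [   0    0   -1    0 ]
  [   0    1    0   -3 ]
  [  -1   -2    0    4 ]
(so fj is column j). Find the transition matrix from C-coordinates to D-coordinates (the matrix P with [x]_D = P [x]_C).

[[-2, -2, 1, -1], [1, -2, -1, 1], [0, -1, 1, -1], [-1, -2, 1, 2]]

Take x = uj: its C-coordinates are the j-th standard unit vector, so P e_j — column j of P — equals [uj]_D.
u1 = -2f1 + f2 + 0·f3 - f4, giving column 1 = (-2, 1, 0, -1); repeating for each j gives P = [[-2, -2, 1, -1], [1, -2, -1, 1], [0, -1, 1, -1], [-1, -2, 1, 2]].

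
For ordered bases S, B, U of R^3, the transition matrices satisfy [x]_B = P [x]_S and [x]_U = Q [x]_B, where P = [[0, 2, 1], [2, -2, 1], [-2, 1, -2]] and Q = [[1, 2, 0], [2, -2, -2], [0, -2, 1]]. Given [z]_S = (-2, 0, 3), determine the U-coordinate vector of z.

(1, 12, 0)

Composing the changes, [z]_U = Q P [z]_S.
Q P = [[4, -2, 3], [0, 6, 4], [-6, 5, -4]]; applying this to (-2, 0, 3) gives (1, 12, 0).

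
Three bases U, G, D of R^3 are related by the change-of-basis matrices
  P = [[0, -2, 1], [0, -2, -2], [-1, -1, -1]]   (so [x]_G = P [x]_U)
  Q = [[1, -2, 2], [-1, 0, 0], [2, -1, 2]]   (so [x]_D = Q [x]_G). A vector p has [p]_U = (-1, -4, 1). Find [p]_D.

Apply P to get G-coordinates (9, 6, 4), then Q to get D-coordinates.
The result is [p]_D = (5, -9, 20).

(5, -9, 20)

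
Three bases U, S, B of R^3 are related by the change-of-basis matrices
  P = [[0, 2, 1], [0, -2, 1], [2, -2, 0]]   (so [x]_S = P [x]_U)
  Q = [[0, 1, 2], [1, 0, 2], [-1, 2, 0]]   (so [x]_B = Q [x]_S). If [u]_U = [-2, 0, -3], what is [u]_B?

[-11, -11, -3]

Composing the changes, [u]_B = Q P [u]_U.
Q P = [[4, -6, 1], [4, -2, 1], [0, -6, 1]]; applying this to [-2, 0, -3] gives [-11, -11, -3].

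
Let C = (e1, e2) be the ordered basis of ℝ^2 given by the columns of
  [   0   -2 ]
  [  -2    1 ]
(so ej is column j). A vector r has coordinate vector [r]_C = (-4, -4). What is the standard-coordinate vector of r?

By definition r = -4e1 - 4e2.
Summing componentwise gives (8, 4).

(8, 4)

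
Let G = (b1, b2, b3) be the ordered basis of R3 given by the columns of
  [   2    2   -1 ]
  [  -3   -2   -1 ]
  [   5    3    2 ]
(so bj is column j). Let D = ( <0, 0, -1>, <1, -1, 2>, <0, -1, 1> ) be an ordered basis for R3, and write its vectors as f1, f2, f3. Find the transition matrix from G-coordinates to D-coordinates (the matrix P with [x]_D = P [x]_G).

Take x = bj: its G-coordinates are the j-th standard unit vector, so P e_j — column j of P — equals [bj]_D.
b1 = 0·f1 + 2f2 + f3, giving column 1 = <0, 2, 1>; repeating for each j gives P = [[0, 1, -2], [2, 2, -1], [1, 0, 2]].

[[0, 1, -2], [2, 2, -1], [1, 0, 2]]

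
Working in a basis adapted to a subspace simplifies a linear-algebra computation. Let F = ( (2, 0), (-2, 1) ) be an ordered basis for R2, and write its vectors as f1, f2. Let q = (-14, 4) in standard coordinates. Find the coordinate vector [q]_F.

[q]_F is the unique c with M c = q, where M has columns f1, f2.
System: 2c_1 - 2c_2 = -14, 0c_1 + c_2 = 4; solving gives c_1 = -3, c_2 = 4.
Check: -3f1 + 4f2 = (-14, 4).

(-3, 4)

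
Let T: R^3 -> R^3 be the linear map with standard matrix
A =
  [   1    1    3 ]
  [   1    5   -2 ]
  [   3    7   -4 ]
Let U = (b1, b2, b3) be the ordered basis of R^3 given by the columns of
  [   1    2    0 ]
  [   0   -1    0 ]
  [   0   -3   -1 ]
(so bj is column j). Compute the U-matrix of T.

[[3, -2, 1], [-1, -3, -2], [0, -2, 2]]

The j-th column of [T]_U is [T(bj)]_U.
T(b1) = A b1 = [1, 1, 3] = 3b1 - b2 + 0·b3, so column 1 is [3, -1, 0].
Repeating for b2, b3 and assembling the columns gives [[3, -2, 1], [-1, -3, -2], [0, -2, 2]].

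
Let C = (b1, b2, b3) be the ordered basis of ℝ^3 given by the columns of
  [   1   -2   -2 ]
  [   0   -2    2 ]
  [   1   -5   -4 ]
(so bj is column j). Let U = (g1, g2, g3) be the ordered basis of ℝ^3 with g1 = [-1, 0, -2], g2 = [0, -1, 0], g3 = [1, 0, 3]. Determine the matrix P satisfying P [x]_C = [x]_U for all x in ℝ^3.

[[-2, 1, 2], [0, 2, -2], [-1, -1, 0]]

Take x = bj: its C-coordinates are the j-th standard unit vector, so P e_j — column j of P — equals [bj]_U.
b1 = -2g1 + 0·g2 - g3, giving column 1 = [-2, 0, -1]; repeating for each j gives P = [[-2, 1, 2], [0, 2, -2], [-1, -1, 0]].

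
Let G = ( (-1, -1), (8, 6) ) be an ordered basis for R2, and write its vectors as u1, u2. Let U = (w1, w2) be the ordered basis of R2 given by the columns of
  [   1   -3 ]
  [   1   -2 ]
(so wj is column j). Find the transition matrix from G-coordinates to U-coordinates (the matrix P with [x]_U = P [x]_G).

Take x = uj: its G-coordinates are the j-th standard unit vector, so P e_j — column j of P — equals [uj]_U.
u1 = -w1 + 0·w2, giving column 1 = (-1, 0); repeating for each j gives P = [[-1, 2], [0, -2]].

[[-1, 2], [0, -2]]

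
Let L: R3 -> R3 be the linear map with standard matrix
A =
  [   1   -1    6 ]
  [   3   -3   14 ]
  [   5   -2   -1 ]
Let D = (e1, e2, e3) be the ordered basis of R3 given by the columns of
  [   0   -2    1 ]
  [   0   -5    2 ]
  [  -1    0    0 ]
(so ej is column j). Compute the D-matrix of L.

[[-1, 0, -1], [2, -3, 1], [-2, -3, 1]]

The j-th column of [L]_D is [L(ej)]_D.
L(e1) = A e1 = (-6, -14, 1) = -e1 + 2e2 - 2e3, so column 1 is (-1, 2, -2).
Repeating for e2, e3 and assembling the columns gives [[-1, 0, -1], [2, -3, 1], [-2, -3, 1]].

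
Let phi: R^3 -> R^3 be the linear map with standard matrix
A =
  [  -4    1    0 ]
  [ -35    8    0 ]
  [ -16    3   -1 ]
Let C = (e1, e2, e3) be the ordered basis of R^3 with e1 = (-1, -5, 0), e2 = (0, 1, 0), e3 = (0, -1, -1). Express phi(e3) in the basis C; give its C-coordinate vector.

(1, -1, 2)

Compute phi(e3) = A e3 = (-1, -8, -2) in standard coordinates.
Then write this in C-coordinates: solve for y in y_1 e1 + ... + y_3 e3 = (-1, -8, -2).
This gives y = (1, -1, 2), which is column 3 of [phi]_C.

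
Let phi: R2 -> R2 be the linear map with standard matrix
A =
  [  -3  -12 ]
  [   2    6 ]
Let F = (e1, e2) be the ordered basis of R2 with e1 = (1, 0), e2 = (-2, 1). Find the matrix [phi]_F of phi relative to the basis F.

[[1, -2], [2, 2]]

Let P have columns e1, e2. Then [phi]_F = P^(-1) A P.
Here det P = 1, so P^(-1) is integer; computing A P first and then P^(-1)(A P) gives [[1, -2], [2, 2]].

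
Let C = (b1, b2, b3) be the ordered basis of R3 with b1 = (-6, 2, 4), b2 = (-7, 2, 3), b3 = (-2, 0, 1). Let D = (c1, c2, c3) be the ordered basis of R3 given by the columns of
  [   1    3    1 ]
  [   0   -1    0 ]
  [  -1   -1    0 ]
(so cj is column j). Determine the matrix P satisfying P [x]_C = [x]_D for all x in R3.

[[-2, -1, -1], [-2, -2, 0], [2, 0, -1]]

Take x = bj: its C-coordinates are the j-th standard unit vector, so P e_j — column j of P — equals [bj]_D.
b1 = -2c1 - 2c2 + 2c3, giving column 1 = (-2, -2, 2); repeating for each j gives P = [[-2, -1, -1], [-2, -2, 0], [2, 0, -1]].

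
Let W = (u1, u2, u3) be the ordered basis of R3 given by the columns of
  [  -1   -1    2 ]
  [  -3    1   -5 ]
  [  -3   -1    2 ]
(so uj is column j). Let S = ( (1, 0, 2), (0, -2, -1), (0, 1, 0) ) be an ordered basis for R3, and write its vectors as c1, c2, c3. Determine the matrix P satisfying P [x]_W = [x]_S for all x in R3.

[[-1, -1, 2], [1, -1, 2], [-1, -1, -1]]

Let M have columns uj and N have columns cj. Then for every x, N [x]_S = x = M [x]_W, so P = N^(-1) M.
Since det N = 1, N^(-1) has integer entries; multiplying gives P = [[-1, -1, 2], [1, -1, 2], [-1, -1, -1]].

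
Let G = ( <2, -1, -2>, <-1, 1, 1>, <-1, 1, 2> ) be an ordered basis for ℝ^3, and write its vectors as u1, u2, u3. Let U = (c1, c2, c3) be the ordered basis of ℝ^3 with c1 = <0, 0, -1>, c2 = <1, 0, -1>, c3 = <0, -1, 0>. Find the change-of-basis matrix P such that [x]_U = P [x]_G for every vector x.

[[0, 0, -1], [2, -1, -1], [1, -1, -1]]

Column j of P is [uj]_U, since P maps G-coordinates to U-coordinates.
Expressing u1 in U: u1 = 0·c1 + 2c2 + c3, so column 1 of P is <0, 2, 1>.
Doing the same for each uj gives P = [[0, 0, -1], [2, -1, -1], [1, -1, -1]].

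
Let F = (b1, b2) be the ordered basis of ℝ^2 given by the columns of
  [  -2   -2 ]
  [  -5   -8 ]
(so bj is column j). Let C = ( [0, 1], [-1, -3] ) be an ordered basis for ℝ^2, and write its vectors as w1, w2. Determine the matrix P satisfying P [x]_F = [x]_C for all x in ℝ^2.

Let M have columns bj and N have columns wj. Then for every x, N [x]_C = x = M [x]_F, so P = N^(-1) M.
Since det N = 1, N^(-1) has integer entries; multiplying gives P = [[1, -2], [2, 2]].

[[1, -2], [2, 2]]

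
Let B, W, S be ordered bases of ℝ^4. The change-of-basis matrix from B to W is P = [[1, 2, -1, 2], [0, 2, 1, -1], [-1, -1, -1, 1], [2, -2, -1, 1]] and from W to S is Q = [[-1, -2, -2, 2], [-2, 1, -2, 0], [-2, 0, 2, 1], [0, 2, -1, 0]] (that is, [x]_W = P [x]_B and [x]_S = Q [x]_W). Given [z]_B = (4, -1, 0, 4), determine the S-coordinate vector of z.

(28, -28, -4, -13)

Apply P to get W-coordinates (10, -6, 1, 14), then Q to get S-coordinates.
The result is [z]_S = (28, -28, -4, -13).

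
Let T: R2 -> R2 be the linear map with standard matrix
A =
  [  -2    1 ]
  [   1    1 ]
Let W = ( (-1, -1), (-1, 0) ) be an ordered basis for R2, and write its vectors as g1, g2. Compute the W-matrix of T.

[[2, 1], [-3, -3]]

The j-th column of [T]_W is [T(gj)]_W.
T(g1) = A g1 = (1, -2) = 2g1 - 3g2, so column 1 is (2, -3).
Repeating for g2 and assembling the columns gives [[2, 1], [-3, -3]].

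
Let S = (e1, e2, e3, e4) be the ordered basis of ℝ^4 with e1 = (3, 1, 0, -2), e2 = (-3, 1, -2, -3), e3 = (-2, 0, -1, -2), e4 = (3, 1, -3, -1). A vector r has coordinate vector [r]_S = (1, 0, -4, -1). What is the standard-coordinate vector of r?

By definition r = e1 + 0·e2 - 4e3 - e4.
Summing componentwise gives (8, 0, 7, 7).

(8, 0, 7, 7)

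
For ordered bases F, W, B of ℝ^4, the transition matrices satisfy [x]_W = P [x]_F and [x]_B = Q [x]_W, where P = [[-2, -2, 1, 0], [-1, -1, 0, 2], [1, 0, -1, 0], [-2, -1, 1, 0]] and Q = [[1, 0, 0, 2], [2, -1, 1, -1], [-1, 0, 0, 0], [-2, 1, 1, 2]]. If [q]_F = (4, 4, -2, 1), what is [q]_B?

Composing the changes, [q]_B = Q P [q]_F.
Q P = [[-6, -4, 3, 0], [0, -2, 0, -2], [2, 2, -1, 0], [0, 1, -1, 2]]; applying this to (4, 4, -2, 1) gives (-46, -10, 18, 8).

(-46, -10, 18, 8)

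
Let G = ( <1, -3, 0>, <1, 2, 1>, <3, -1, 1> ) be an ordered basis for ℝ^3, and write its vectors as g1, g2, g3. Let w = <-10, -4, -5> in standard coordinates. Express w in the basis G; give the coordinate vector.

<1, -2, -3>

Write w = c_1 g1 + ... + c_3 g3 and solve for the c_i.
Row-reducing the augmented matrix [M | w] gives c = (1, -2, -3).
Check: g1 - 2g2 - 3g3 = <-10, -4, -5>.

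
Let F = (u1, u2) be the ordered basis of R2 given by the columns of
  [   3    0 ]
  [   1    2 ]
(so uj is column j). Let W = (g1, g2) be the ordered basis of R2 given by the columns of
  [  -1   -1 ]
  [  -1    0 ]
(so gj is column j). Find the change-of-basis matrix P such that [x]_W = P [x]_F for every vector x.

Let M have columns uj and N have columns gj. Then for every x, N [x]_W = x = M [x]_F, so P = N^(-1) M.
Since det N = -1, N^(-1) has integer entries; multiplying gives P = [[-1, -2], [-2, 2]].

[[-1, -2], [-2, 2]]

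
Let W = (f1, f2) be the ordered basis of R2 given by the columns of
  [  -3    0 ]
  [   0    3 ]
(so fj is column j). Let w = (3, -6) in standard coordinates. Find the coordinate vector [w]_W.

Write w = c_1 f1 + c_2 f2 and solve for the c_i.
System: -3c_1 + 0c_2 = 3, 0c_1 + 3c_2 = -6; solving gives c_1 = -1, c_2 = -2.
Check: -f1 - 2f2 = (3, -6).

(-1, -2)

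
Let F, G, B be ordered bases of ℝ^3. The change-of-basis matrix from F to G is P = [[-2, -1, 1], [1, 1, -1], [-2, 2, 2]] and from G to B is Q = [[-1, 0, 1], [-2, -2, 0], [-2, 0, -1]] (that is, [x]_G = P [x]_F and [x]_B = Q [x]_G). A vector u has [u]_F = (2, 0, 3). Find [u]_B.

(3, 4, 0)

Composing the changes, [u]_B = Q P [u]_F.
Q P = [[0, 3, 1], [2, 0, 0], [6, 0, -4]]; applying this to (2, 0, 3) gives (3, 4, 0).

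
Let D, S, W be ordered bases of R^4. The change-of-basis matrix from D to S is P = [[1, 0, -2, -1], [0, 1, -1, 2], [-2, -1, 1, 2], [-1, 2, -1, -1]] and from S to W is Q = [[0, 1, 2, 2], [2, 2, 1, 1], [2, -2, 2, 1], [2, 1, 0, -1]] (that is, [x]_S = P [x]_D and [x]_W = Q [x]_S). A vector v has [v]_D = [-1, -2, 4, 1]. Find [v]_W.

Apply P to get S-coordinates [-10, -4, 10, -8], then Q to get W-coordinates.
The result is [v]_W = [0, -26, 0, -16].

[0, -26, 0, -16]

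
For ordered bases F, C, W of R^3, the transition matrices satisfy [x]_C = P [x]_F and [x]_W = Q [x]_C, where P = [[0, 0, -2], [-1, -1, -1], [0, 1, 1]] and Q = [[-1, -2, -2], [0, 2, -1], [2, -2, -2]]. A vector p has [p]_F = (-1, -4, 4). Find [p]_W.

Apply P to get C-coordinates (-8, 1, 0), then Q to get W-coordinates.
The result is [p]_W = (6, 2, -18).

(6, 2, -18)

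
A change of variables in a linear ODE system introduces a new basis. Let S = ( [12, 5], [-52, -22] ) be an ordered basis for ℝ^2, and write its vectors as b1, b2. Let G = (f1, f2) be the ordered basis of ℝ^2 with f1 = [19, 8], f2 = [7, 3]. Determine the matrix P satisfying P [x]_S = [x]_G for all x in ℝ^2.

Column j of P is [bj]_G, since P maps S-coordinates to G-coordinates.
Expressing b1 in G: b1 = f1 - f2, so column 1 of P is [1, -1].
Doing the same for each bj gives P = [[1, -2], [-1, -2]].

[[1, -2], [-1, -2]]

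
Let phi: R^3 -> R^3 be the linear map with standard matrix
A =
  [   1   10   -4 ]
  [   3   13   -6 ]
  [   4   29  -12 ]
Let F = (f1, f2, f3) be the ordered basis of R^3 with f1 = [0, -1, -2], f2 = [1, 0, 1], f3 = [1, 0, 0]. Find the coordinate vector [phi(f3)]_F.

[-3, -2, 3]

Column 3 of [phi]_F is the F-coordinate vector of phi(f3).
In standard coordinates phi(f3) = A f3 = [1, 3, 4].
Converting to F: [1, 3, 4] = -3f1 - 2f2 + 3f3, so the coordinate vector is [-3, -2, 3].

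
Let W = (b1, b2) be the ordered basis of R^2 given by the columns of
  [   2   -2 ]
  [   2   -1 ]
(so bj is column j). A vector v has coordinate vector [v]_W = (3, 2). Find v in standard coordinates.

(2, 4)

The coordinates say v = 3b1 + 2b2; adding the scaled basis vectors gives (2, 4).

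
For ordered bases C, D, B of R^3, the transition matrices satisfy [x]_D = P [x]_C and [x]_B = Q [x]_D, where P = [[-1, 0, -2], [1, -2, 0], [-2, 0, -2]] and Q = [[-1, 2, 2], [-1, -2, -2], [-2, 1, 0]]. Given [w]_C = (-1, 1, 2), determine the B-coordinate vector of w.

First [w]_D = P [w]_C = (-3, -3, -2).
Then [w]_B = Q [w]_D = (-7, 13, 3).

(-7, 13, 3)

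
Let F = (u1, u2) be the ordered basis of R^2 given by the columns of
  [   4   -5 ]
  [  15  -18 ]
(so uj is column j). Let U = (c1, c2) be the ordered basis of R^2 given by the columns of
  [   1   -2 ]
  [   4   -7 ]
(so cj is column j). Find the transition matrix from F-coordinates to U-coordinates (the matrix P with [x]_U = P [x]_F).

[[2, -1], [-1, 2]]

Let M have columns uj and N have columns cj. Then for every x, N [x]_U = x = M [x]_F, so P = N^(-1) M.
Since det N = 1, N^(-1) has integer entries; multiplying gives P = [[2, -1], [-1, 2]].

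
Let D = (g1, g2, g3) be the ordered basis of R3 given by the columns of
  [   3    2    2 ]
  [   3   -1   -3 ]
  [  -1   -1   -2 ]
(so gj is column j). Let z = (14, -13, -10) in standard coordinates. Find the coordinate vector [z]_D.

Write z = c_1 g1 + ... + c_3 g3 and solve for the c_i.
Gaussian elimination on [M | z] yields c = (0, 4, 3).
Check: 0·g1 + 4g2 + 3g3 = (14, -13, -10).

(0, 4, 3)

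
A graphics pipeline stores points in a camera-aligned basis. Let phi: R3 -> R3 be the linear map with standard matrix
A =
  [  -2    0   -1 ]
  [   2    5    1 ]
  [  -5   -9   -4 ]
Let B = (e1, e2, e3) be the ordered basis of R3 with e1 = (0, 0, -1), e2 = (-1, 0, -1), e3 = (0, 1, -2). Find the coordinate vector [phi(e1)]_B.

Compute phi(e1) = A e1 = (1, -1, 4) in standard coordinates.
Then write this in B-coordinates: solve for y in y_1 e1 + ... + y_3 e3 = (1, -1, 4).
This gives y = (-1, -1, -1), which is column 1 of [phi]_B.

(-1, -1, -1)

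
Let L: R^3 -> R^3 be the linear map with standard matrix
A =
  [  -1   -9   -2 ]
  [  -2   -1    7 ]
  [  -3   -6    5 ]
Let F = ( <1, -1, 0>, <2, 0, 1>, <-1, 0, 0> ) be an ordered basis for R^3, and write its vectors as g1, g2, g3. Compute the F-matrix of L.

[[1, -3, -2], [3, -1, 3], [-1, -1, 3]]

The j-th column of [L]_F is [L(gj)]_F.
L(g1) = A g1 = <8, -1, 3> = g1 + 3g2 - g3, so column 1 is <1, 3, -1>.
Repeating for g2, g3 and assembling the columns gives [[1, -3, -2], [3, -1, 3], [-1, -1, 3]].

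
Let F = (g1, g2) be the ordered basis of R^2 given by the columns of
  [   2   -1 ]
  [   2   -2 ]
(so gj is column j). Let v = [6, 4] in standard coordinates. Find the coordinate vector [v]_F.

[4, 2]

We seek scalars with c_1 g1 + c_2 g2 = v; equivalently solve M c = v where the columns of M are g1, g2.
System: 2c_1 - c_2 = 6, 2c_1 - 2c_2 = 4; solving gives c_1 = 4, c_2 = 2.
Check: 4g1 + 2g2 = [6, 4].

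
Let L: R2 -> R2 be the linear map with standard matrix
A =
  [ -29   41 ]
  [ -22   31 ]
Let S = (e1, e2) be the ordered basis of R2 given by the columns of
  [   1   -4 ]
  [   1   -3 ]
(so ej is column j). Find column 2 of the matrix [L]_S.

[1, 2]

Compute L(e2) = A e2 = [-7, -5] in standard coordinates.
Then write this in S-coordinates: solve for y in y_1 e1 + y_2 e2 = [-7, -5].
This gives y = [1, 2], which is column 2 of [L]_S.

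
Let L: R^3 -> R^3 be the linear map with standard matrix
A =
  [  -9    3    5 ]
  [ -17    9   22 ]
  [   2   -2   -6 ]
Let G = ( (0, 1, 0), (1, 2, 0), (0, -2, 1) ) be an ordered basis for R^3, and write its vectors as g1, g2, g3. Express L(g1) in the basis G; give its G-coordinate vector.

(-1, 3, -2)

Column 1 of [L]_G is the G-coordinate vector of L(g1).
In standard coordinates L(g1) = A g1 = (3, 9, -2).
Converting to G: (3, 9, -2) = -g1 + 3g2 - 2g3, so the coordinate vector is (-1, 3, -2).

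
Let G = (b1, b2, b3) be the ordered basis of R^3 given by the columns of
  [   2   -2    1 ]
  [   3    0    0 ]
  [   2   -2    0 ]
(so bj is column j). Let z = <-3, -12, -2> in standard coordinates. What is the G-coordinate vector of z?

[z]_G is the unique c with M c = z, where M has columns b1, ..., b3.
Gaussian elimination on [M | z] yields c = (-4, -3, -1).
Check: -4b1 - 3b2 - b3 = <-3, -12, -2>.

<-4, -3, -1>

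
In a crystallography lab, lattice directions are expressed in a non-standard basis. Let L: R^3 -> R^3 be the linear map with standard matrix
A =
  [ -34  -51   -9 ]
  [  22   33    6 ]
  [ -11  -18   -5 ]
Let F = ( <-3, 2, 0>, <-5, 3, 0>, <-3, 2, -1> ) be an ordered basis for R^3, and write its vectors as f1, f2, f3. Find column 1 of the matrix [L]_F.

Column 1 of [L]_F is the F-coordinate vector of L(f1).
In standard coordinates L(f1) = A f1 = <0, 0, -3>.
Converting to F: <0, 0, -3> = -3f1 + 0·f2 + 3f3, so the coordinate vector is <-3, 0, 3>.

<-3, 0, 3>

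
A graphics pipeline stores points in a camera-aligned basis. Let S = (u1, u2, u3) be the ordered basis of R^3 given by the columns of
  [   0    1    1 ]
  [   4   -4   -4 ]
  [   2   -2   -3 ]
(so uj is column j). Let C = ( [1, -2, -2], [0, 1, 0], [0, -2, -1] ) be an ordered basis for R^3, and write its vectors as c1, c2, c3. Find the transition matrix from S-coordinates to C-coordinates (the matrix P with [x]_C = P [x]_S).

Let M have columns uj and N have columns cj. Then for every x, N [x]_C = x = M [x]_S, so P = N^(-1) M.
Since det N = -1, N^(-1) has integer entries; multiplying gives P = [[0, 1, 1], [0, -2, 0], [-2, 0, 1]].

[[0, 1, 1], [0, -2, 0], [-2, 0, 1]]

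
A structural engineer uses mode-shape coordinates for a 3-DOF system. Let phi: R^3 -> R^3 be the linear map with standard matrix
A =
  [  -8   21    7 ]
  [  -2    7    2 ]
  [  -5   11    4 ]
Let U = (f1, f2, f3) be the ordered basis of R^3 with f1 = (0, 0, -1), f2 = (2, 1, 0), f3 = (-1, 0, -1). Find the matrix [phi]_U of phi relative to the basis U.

Let P have columns f1, ..., f3. Then [phi]_U = P^(-1) A P.
Here det P = -1, so P^(-1) is integer; computing A P first and then P^(-1)(A P) gives [[1, -2, 0], [-2, 3, 0], [3, 1, -1]].

[[1, -2, 0], [-2, 3, 0], [3, 1, -1]]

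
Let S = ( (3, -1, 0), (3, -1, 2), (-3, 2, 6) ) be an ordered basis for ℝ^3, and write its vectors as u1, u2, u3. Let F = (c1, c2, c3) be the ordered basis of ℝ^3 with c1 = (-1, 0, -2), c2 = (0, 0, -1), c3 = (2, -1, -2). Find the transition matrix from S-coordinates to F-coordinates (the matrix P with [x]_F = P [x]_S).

[[-1, -1, -1], [0, -2, 0], [1, 1, -2]]

Take x = uj: its S-coordinates are the j-th standard unit vector, so P e_j — column j of P — equals [uj]_F.
u1 = -c1 + 0·c2 + c3, giving column 1 = (-1, 0, 1); repeating for each j gives P = [[-1, -1, -1], [0, -2, 0], [1, 1, -2]].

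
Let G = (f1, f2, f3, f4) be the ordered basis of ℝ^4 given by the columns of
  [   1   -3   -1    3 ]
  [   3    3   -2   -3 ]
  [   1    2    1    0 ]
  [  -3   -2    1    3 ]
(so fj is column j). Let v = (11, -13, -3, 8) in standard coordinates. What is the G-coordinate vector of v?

Write v = c_1 f1 + ... + c_4 f4 and solve for the c_i.
Solving this 4x4 system gives c = (1, -3, 2, 1).
Check: f1 - 3f2 + 2f3 + f4 = (11, -13, -3, 8).

(1, -3, 2, 1)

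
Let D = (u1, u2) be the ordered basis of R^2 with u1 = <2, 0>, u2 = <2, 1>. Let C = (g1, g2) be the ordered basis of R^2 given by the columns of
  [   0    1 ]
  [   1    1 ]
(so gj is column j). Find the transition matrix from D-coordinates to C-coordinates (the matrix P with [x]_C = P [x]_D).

Take x = uj: its D-coordinates are the j-th standard unit vector, so P e_j — column j of P — equals [uj]_C.
u1 = -2g1 + 2g2, giving column 1 = <-2, 2>; repeating for each j gives P = [[-2, -1], [2, 2]].

[[-2, -1], [2, 2]]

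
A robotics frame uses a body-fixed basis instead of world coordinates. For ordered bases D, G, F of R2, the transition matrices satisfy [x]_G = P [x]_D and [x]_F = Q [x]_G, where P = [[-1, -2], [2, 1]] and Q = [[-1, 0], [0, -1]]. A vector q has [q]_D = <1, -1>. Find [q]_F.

<-1, -1>

Composing the changes, [q]_F = Q P [q]_D.
Q P = [[1, 2], [-2, -1]]; applying this to <1, -1> gives <-1, -1>.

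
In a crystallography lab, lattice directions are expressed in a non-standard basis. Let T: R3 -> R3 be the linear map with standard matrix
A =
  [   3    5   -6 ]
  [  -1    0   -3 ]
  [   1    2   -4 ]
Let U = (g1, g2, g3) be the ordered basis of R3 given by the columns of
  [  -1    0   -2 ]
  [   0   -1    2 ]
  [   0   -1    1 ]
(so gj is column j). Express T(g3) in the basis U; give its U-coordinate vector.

Column 3 of [T]_U is the U-coordinate vector of T(g3).
In standard coordinates T(g3) = A g3 = [-2, -1, -2].
Converting to U: [-2, -1, -2] = 0·g1 + 3g2 + g3, so the coordinate vector is [0, 3, 1].

[0, 3, 1]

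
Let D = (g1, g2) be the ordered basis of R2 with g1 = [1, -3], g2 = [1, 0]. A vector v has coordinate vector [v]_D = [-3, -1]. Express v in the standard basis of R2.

v = M [v]_D, where M has columns g1, g2.
Carrying out the matrix-vector product, v = [-4, 9].

[-4, 9]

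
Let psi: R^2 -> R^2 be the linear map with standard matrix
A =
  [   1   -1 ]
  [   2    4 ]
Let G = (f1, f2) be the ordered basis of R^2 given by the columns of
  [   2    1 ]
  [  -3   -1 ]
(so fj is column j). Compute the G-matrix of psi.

The j-th column of [psi]_G is [psi(fj)]_G.
psi(f1) = A f1 = [5, -8] = 3f1 - f2, so column 1 is [3, -1].
Repeating for f2 and assembling the columns gives [[3, 0], [-1, 2]].

[[3, 0], [-1, 2]]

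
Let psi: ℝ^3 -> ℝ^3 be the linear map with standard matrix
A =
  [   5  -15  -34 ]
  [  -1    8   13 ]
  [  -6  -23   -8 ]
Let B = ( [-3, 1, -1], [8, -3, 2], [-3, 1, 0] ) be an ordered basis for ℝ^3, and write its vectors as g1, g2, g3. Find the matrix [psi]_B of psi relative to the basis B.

[[1, -3, -1], [2, 1, -3], [3, 0, 3]]

The j-th column of [psi]_B is [psi(gj)]_B.
psi(g1) = A g1 = [4, -2, 3] = g1 + 2g2 + 3g3, so column 1 is [1, 2, 3].
Repeating for g2, g3 and assembling the columns gives [[1, -3, -1], [2, 1, -3], [3, 0, 3]].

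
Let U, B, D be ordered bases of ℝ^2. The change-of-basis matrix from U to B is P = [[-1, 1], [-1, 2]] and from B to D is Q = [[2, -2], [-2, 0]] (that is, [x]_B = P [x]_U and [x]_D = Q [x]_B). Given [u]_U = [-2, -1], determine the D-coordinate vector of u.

Apply P to get B-coordinates [1, 0], then Q to get D-coordinates.
The result is [u]_D = [2, -2].

[2, -2]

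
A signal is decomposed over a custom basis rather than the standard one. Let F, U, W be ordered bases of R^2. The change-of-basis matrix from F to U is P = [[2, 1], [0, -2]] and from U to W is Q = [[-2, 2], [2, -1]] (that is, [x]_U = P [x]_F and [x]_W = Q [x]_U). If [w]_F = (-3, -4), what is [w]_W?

Composing the changes, [w]_W = Q P [w]_F.
Q P = [[-4, -6], [4, 4]]; applying this to (-3, -4) gives (36, -28).

(36, -28)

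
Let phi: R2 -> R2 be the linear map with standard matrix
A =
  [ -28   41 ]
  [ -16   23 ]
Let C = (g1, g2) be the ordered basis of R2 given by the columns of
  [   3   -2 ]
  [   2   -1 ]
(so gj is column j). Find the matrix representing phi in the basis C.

With P the matrix whose columns are g1, g2, [phi]_C = P^(-1) A P.
Column by column: phi(g1) = A g1 = [-2, -2]; its C-coordinates [-2, -2] give column 1.
Continuing for each basis vector yields [phi]_C = [[-2, 3], [-2, -3]].

[[-2, 3], [-2, -3]]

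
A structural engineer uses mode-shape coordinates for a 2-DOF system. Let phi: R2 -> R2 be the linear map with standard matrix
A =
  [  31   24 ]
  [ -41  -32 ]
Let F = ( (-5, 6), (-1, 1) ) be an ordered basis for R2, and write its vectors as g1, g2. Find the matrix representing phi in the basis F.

[[2, 2], [1, -3]]

Let P have columns g1, g2. Then [phi]_F = P^(-1) A P.
Here det P = 1, so P^(-1) is integer; computing A P first and then P^(-1)(A P) gives [[2, 2], [1, -3]].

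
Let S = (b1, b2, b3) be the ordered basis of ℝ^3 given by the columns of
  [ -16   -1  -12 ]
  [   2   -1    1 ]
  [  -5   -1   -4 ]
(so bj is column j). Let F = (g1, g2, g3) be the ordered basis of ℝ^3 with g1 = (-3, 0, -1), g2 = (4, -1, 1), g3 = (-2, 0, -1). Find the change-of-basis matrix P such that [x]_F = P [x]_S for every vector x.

[[2, 1, 2], [-2, 1, -1], [1, 1, 1]]

Let M have columns bj and N have columns gj. Then for every x, N [x]_F = x = M [x]_S, so P = N^(-1) M.
Since det N = -1, N^(-1) has integer entries; multiplying gives P = [[2, 1, 2], [-2, 1, -1], [1, 1, 1]].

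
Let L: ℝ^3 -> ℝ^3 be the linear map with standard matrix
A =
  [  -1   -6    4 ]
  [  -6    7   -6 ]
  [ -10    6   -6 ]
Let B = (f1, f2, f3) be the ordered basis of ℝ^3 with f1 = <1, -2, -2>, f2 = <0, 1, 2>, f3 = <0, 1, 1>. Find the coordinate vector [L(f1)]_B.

<3, -2, 0>

Compute L(f1) = A f1 = <3, -8, -10> in standard coordinates.
Then write this in B-coordinates: solve for y in y_1 f1 + ... + y_3 f3 = <3, -8, -10>.
This gives y = <3, -2, 0>, which is column 1 of [L]_B.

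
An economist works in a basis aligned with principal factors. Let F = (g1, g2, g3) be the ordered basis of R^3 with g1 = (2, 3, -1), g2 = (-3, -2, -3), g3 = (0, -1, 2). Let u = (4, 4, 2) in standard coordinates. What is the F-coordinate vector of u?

(2, 0, 2)

We seek scalars with c_1 g1 + ... + c_3 g3 = u; equivalently solve M c = u where the columns of M are g1, ..., g3.
Row-reducing the augmented matrix [M | u] gives c = (2, 0, 2).
Check: 2g1 + 0·g2 + 2g3 = (4, 4, 2).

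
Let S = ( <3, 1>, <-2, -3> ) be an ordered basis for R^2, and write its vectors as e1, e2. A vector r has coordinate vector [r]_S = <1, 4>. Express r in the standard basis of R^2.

<-5, -11>

r = M [r]_S, where M has columns e1, e2.
Carrying out the matrix-vector product, r = <-5, -11>.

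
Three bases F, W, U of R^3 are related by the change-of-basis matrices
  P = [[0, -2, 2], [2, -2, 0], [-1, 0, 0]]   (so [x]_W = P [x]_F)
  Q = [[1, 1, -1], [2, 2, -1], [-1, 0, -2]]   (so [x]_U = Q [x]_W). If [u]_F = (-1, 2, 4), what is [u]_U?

Composing the changes, [u]_U = Q P [u]_F.
Q P = [[3, -4, 2], [5, -8, 4], [2, 2, -2]]; applying this to (-1, 2, 4) gives (-3, -5, -6).

(-3, -5, -6)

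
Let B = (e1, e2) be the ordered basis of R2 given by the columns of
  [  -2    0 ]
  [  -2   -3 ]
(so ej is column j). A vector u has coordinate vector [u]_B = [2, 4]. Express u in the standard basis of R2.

[-4, -16]

The coordinates say u = 2e1 + 4e2; adding the scaled basis vectors gives [-4, -16].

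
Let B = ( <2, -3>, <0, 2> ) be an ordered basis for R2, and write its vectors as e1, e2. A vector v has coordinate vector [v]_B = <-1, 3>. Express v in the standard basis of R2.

By definition v = -e1 + 3e2.
Summing componentwise gives <-2, 9>.

<-2, 9>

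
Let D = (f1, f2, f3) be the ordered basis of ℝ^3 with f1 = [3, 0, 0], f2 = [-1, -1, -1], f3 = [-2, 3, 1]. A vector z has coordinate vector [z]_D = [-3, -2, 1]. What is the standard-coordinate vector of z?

[-9, 5, 3]

By definition z = -3f1 - 2f2 + f3.
Summing componentwise gives [-9, 5, 3].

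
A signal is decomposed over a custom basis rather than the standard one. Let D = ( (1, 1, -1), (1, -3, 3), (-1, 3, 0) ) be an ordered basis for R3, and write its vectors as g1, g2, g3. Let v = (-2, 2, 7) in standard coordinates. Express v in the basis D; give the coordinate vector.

(-1, 2, 3)

We seek scalars with c_1 g1 + ... + c_3 g3 = v; equivalently solve M c = v where the columns of M are g1, ..., g3.
Gaussian elimination on [M | v] yields c = (-1, 2, 3).
Check: -g1 + 2g2 + 3g3 = (-2, 2, 7).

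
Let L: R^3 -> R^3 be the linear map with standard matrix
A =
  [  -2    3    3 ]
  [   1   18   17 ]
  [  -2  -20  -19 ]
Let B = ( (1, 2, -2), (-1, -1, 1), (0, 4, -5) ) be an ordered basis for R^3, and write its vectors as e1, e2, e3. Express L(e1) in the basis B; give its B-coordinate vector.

Compute L(e1) = A e1 = (-2, 3, -4) in standard coordinates.
Then write this in B-coordinates: solve for y in y_1 e1 + ... + y_3 e3 = (-2, 3, -4).
This gives y = (1, 3, 1), which is column 1 of [L]_B.

(1, 3, 1)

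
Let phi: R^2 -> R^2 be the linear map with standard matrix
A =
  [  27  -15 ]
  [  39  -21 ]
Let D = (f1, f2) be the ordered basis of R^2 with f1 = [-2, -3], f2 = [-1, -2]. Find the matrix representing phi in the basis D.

With P the matrix whose columns are f1, f2, [phi]_D = P^(-1) A P.
Column by column: phi(f1) = A f1 = [-9, -15]; its D-coordinates [3, 3] give column 1.
Continuing for each basis vector yields [phi]_D = [[3, -3], [3, 3]].

[[3, -3], [3, 3]]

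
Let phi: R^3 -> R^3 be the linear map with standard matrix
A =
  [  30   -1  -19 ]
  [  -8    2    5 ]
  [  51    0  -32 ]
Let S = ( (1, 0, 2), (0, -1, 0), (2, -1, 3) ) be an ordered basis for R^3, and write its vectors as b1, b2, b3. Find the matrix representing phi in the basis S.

With P the matrix whose columns are b1, ..., b3, [phi]_S = P^(-1) A P.
Column by column: phi(b1) = A b1 = (-8, 2, -13); its S-coordinates (-2, 1, -3) give column 1.
Continuing for each basis vector yields [phi]_S = [[-2, -3, 0], [1, 0, 1], [-3, 2, 2]].

[[-2, -3, 0], [1, 0, 1], [-3, 2, 2]]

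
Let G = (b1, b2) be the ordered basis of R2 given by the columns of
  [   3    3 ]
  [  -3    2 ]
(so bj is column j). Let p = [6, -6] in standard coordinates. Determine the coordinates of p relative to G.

[2, 0]

[p]_G is the unique c with M c = p, where M has columns b1, b2.
System: 3c_1 + 3c_2 = 6, -3c_1 + 2c_2 = -6; solving gives c_1 = 2, c_2 = 0.
Check: 2b1 + 0·b2 = [6, -6].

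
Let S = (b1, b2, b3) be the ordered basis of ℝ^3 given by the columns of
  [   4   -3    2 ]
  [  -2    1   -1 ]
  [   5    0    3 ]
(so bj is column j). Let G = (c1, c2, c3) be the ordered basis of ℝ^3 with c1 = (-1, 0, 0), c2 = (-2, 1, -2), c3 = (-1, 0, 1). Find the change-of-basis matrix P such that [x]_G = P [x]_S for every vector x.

[[-1, -1, -1], [-2, 1, -1], [1, 2, 1]]

Let M have columns bj and N have columns cj. Then for every x, N [x]_G = x = M [x]_S, so P = N^(-1) M.
Since det N = -1, N^(-1) has integer entries; multiplying gives P = [[-1, -1, -1], [-2, 1, -1], [1, 2, 1]].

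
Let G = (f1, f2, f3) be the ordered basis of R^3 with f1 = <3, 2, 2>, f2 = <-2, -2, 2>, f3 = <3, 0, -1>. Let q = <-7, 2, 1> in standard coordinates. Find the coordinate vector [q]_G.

[q]_G is the unique c with M c = q, where M has columns f1, ..., f3.
Gaussian elimination on [M | q] yields c = (0, -1, -3).
Check: 0·f1 - f2 - 3f3 = <-7, 2, 1>.

<0, -1, -3>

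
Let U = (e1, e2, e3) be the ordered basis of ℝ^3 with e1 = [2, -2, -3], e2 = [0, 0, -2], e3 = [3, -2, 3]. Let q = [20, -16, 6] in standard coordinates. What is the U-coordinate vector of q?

[4, -3, 4]

[q]_U is the unique c with M c = q, where M has columns e1, ..., e3.
Solving this 3x3 system gives c = (4, -3, 4).
Check: 4e1 - 3e2 + 4e3 = [20, -16, 6].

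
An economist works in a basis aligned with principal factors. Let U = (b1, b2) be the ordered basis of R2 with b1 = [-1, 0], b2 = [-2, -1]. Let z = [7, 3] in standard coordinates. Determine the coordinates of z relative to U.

We seek scalars with c_1 b1 + c_2 b2 = z; equivalently solve M c = z where the columns of M are b1, b2.
System: -c_1 - 2c_2 = 7, 0c_1 - c_2 = 3; solving gives c_1 = -1, c_2 = -3.
Check: -b1 - 3b2 = [7, 3].

[-1, -3]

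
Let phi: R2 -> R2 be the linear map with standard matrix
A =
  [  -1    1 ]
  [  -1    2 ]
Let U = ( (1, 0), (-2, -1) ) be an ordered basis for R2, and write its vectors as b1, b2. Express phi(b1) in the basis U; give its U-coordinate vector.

(1, 1)

Column 1 of [phi]_U is the U-coordinate vector of phi(b1).
In standard coordinates phi(b1) = A b1 = (-1, -1).
Converting to U: (-1, -1) = b1 + b2, so the coordinate vector is (1, 1).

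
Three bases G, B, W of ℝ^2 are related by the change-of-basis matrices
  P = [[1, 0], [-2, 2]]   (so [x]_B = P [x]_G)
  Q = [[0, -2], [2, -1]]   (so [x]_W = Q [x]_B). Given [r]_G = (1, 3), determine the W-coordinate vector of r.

(-8, -2)

First [r]_B = P [r]_G = (1, 4).
Then [r]_W = Q [r]_B = (-8, -2).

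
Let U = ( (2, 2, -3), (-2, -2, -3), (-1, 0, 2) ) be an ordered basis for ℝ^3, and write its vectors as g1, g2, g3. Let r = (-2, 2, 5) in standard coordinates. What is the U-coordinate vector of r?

(1, 0, 4)

Write r = c_1 g1 + ... + c_3 g3 and solve for the c_i.
Gaussian elimination on [M | r] yields c = (1, 0, 4).
Check: g1 + 0·g2 + 4g3 = (-2, 2, 5).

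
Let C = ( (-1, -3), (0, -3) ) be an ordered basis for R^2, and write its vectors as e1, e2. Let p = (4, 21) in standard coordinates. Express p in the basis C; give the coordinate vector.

Write p = c_1 e1 + c_2 e2 and solve for the c_i.
System: -c_1 + 0c_2 = 4, -3c_1 - 3c_2 = 21; solving gives c_1 = -4, c_2 = -3.
Check: -4e1 - 3e2 = (4, 21).

(-4, -3)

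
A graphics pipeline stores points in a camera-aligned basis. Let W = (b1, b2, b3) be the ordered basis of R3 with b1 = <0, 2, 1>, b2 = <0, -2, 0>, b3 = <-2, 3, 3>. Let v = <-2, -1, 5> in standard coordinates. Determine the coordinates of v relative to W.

<2, 4, 1>

[v]_W is the unique c with M c = v, where M has columns b1, ..., b3.
Row-reducing the augmented matrix [M | v] gives c = (2, 4, 1).
Check: 2b1 + 4b2 + b3 = <-2, -1, 5>.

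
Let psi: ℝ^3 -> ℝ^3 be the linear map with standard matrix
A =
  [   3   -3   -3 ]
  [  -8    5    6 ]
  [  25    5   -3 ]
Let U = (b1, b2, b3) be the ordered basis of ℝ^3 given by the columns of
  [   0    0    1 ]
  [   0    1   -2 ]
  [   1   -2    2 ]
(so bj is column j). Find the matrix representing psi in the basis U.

With P the matrix whose columns are b1, ..., b3, [psi]_U = P^(-1) A P.
Column by column: psi(b1) = A b1 = <-3, 6, -3>; its U-coordinates <3, 0, -3> give column 1.
Continuing for each basis vector yields [psi]_U = [[3, 3, 3], [0, -1, 0], [-3, 3, 3]].

[[3, 3, 3], [0, -1, 0], [-3, 3, 3]]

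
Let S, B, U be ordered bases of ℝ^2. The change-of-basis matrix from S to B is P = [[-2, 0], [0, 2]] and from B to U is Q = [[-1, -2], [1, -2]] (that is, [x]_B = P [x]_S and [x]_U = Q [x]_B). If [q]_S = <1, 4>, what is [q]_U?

<-14, -18>

Apply P to get B-coordinates <-2, 8>, then Q to get U-coordinates.
The result is [q]_U = <-14, -18>.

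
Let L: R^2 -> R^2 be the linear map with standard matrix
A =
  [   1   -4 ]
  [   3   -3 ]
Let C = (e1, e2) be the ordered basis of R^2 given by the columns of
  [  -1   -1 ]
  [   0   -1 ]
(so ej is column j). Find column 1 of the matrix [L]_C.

<-2, 3>

Column 1 of [L]_C is the C-coordinate vector of L(e1).
In standard coordinates L(e1) = A e1 = <-1, -3>.
Converting to C: <-1, -3> = -2e1 + 3e2, so the coordinate vector is <-2, 3>.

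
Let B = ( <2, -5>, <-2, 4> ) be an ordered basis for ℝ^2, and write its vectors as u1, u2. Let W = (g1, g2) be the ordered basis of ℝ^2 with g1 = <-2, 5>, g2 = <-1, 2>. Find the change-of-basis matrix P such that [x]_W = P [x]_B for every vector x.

[[-1, 0], [0, 2]]

Column j of P is [uj]_W, since P maps B-coordinates to W-coordinates.
Expressing u1 in W: u1 = -g1 + 0·g2, so column 1 of P is <-1, 0>.
Doing the same for each uj gives P = [[-1, 0], [0, 2]].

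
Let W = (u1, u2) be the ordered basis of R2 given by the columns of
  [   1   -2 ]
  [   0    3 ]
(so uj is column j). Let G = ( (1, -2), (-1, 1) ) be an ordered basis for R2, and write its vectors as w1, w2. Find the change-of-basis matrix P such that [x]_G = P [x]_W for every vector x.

[[-1, -1], [-2, 1]]

Let M have columns uj and N have columns wj. Then for every x, N [x]_G = x = M [x]_W, so P = N^(-1) M.
Since det N = -1, N^(-1) has integer entries; multiplying gives P = [[-1, -1], [-2, 1]].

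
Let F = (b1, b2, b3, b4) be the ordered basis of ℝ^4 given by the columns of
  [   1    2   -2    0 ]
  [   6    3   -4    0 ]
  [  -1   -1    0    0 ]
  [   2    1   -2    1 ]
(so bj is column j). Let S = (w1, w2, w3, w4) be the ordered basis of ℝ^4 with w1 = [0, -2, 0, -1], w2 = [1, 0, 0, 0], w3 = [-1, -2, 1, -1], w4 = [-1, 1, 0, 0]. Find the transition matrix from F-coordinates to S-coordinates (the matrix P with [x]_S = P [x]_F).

Let M have columns bj and N have columns wj. Then for every x, N [x]_S = x = M [x]_F, so P = N^(-1) M.
Since det N = -1, N^(-1) has integer entries; multiplying gives P = [[-1, 0, 2, -1], [2, 2, -2, -2], [-1, -1, 0, 0], [2, 1, 0, -2]].

[[-1, 0, 2, -1], [2, 2, -2, -2], [-1, -1, 0, 0], [2, 1, 0, -2]]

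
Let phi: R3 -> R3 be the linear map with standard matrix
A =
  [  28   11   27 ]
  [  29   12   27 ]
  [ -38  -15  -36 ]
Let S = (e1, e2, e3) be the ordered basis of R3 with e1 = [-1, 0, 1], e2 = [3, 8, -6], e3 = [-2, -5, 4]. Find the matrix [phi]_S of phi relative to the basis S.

[[0, -2, -1], [1, 2, 0], [2, -1, 2]]

The j-th column of [phi]_S is [phi(ej)]_S.
phi(e1) = A e1 = [-1, -2, 2] = 0·e1 + e2 + 2e3, so column 1 is [0, 1, 2].
Repeating for e2, e3 and assembling the columns gives [[0, -2, -1], [1, 2, 0], [2, -1, 2]].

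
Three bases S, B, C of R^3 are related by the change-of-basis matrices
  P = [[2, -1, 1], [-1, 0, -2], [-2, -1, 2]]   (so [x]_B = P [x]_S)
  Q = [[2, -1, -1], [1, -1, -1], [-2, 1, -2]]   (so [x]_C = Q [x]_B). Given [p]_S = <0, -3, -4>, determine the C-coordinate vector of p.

<-5, -4, 20>

Apply P to get B-coordinates <-1, 8, -5>, then Q to get C-coordinates.
The result is [p]_C = <-5, -4, 20>.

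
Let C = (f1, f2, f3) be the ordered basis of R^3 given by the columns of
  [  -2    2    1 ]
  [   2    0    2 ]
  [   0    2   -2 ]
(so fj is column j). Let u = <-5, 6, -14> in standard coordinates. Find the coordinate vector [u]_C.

[u]_C is the unique c with M c = u, where M has columns f1, ..., f3.
Gaussian elimination on [M | u] yields c = (0, -4, 3).
Check: 0·f1 - 4f2 + 3f3 = <-5, 6, -14>.

<0, -4, 3>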